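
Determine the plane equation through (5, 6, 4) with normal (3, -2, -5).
d = n·P = (3)(5) + (-2)(6) + (-5)(4) = -17
Plane: 3x - 2y - 5z = -17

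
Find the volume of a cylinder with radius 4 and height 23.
Volume = pi * r² * h
Volume = pi * 4² * 23
Volume = pi * 16 * 23
Volume = pi * 368
Volume = 1156.11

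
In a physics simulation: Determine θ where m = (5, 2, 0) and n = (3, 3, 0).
m·n = 21, |m|² = 29, |n|² = 18
cos θ = 21/√522 ≈ 0.9191
θ ≈ 23.2°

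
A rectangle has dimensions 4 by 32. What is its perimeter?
Perimeter = 2 * (length + width)
Perimeter = 2 * (4 + 32)
Perimeter = 2 * 36
Perimeter = 72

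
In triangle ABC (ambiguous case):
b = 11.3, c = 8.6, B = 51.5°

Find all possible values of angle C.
sin(C)/c = sin(B)/b  →  sin(C) = c·sin(B)/b = 8.6·sin(51.5°)/11.3 = 0.595613
C₁ = arcsin(0.595613) = 36.56°,  C₂ = 180° - C₁ = 143.44°
Check C₂: A = 180° - 51.5° - 143.44° = -14.94° ≤ 0, rejected
C = 36.56° (one solution)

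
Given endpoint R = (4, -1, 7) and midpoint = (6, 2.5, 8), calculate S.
S = (2×6 - 4, 2×2.5 - (-1), 2×8 - 7) = (8, 6, 9)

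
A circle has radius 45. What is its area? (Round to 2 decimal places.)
Area = pi * r²
Area = pi * 45²
Area = pi * 2025
Area = 6361.73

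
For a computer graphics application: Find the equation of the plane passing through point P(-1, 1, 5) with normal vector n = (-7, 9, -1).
d = n·P = (-7)(-1) + (9)(1) + (-1)(5) = 11
Plane: -7x + 9y - z = 11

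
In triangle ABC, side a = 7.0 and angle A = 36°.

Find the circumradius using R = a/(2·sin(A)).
R = a/(2·sin(A)) = 7.0/(2·sin(36°))
R = 7.0/(2·0.587785) = 7.0/1.175571 = 5.955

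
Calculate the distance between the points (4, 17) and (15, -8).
Using the distance formula: d = sqrt((x₂-x₁)² + (y₂-y₁)²)
dx = 15 - 4 = 11
dy = (-8) - 17 = -25
d = sqrt(11² + (-25)²) = sqrt(121 + 625) = sqrt(746) = 27.31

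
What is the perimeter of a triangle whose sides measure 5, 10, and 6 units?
Perimeter = sum of all sides
Perimeter = 5 + 10 + 6
Perimeter = 21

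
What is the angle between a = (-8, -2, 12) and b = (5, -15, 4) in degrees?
a·b = 38, |a|² = 212, |b|² = 266
cos θ = 38/√56392 ≈ 0.16
θ ≈ 80.79°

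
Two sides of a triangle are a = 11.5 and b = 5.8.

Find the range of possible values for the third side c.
By the triangle inequality: |a - b| < c < a + b
|11.5 - 5.8| < c < 11.5 + 5.8
5.7 < c < 17.3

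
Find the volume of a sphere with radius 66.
Volume = (4/3) * pi * r³
Volume = (4/3) * pi * 66³
Volume = (4/3) * pi * 287496
Volume = 1204260.43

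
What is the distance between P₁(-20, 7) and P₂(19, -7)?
Using the distance formula: d = sqrt((x₂-x₁)² + (y₂-y₁)²)
dx = 19 - (-20) = 39
dy = (-7) - 7 = -14
d = sqrt(39² + (-14)²) = sqrt(1521 + 196) = sqrt(1717) = 41.44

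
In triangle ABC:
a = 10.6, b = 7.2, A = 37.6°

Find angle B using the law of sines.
sin(B)/b = sin(A)/a
sin(B) = b·sin(A)/a = 7.2·sin(37.6°)/10.6 = 0.414438
B = arcsin(0.414438) = 24.48°  (b ≤ a, so B ≤ A and the acute solution is unique)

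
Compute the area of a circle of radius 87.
Area = pi * r²
Area = pi * 87²
Area = pi * 7569
Area = 23778.71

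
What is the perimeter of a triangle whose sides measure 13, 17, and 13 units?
Perimeter = sum of all sides
Perimeter = 13 + 17 + 13
Perimeter = 43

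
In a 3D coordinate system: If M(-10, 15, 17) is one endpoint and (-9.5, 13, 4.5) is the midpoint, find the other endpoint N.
N = (2×(-9.5) - (-10), 2×13 - 15, 2×4.5 - 17) = (-9, 11, -8)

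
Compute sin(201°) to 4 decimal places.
sin(201 degrees) = -0.3584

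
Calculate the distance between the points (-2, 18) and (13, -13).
Using the distance formula: d = sqrt((x₂-x₁)² + (y₂-y₁)²)
dx = 13 - (-2) = 15
dy = (-13) - 18 = -31
d = sqrt(15² + (-31)²) = sqrt(225 + 961) = sqrt(1186) = 34.44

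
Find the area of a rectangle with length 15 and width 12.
Area = length * width
Area = 15 * 12
Area = 180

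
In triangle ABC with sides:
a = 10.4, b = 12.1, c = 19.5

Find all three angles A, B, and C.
By the law of cosines:
cos(A) = (b² + c² - a²)/(2bc) = 0.886840  →  A = 27.52°
cos(B) = (a² + c² - b²)/(2ac) = 0.843195  →  B = 32.52°
cos(C) = (a² + b² - c²)/(2ab) = -0.499364  →  C = 120°
Check: A + B + C = 180.0° ✓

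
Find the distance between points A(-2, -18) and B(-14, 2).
Using the distance formula: d = sqrt((x₂-x₁)² + (y₂-y₁)²)
dx = (-14) - (-2) = -12
dy = 2 - (-18) = 20
d = sqrt((-12)² + 20²) = sqrt(144 + 400) = sqrt(544) = 23.32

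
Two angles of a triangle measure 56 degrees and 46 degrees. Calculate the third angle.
Sum of angles in a triangle = 180 degrees
Third angle = 180 - 56 - 46
Third angle = 78 degrees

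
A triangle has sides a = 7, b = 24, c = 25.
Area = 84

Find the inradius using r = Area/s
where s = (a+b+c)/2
s = (7+24+25)/2 = 28
r = Area/s = 84/28 = 3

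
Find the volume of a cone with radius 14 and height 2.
Volume = (1/3) * pi * r² * h
Volume = (1/3) * pi * 14² * 2
Volume = (1/3) * pi * 196 * 2
Volume = (1/3) * pi * 392
Volume = 410.50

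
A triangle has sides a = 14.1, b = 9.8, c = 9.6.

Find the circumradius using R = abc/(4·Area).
s = (a+b+c)/2 = 16.75
Area = √(s(s-a)(s-b)(s-c)) = √(16.75·2.65·6.95·7.15) = 46.9652
R = abc/(4·Area) = (14.1·9.8·9.6)/(4·46.9652) = 1326.528/187.8608 = 7.061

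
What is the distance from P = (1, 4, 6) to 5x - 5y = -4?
d = |5(1) + (-5)(4) + 0(6) - (-4)| / √(5² + (-5)² + 0²) = 11/√50 = 1.556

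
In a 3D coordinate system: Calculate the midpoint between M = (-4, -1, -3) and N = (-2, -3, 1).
Midpoint = ((-4-2)/2, (-1-3)/2, (-3+1)/2) = (-3, -2, -1)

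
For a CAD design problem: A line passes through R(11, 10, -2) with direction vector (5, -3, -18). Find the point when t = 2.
P(2) = (11 + 5(2), 10 + (-3)(2), -2 + (-18)(2)) = (21, 4, -38)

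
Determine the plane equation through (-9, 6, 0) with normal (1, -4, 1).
d = n·P = (1)(-9) + (-4)(6) + (1)(0) = -33
Plane: x - 4y + z = -33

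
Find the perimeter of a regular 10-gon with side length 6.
Perimeter = number of sides * side length
Perimeter = 10 * 6
Perimeter = 60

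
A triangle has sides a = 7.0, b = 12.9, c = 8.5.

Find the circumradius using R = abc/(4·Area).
s = (a+b+c)/2 = 14.2
Area = √(s(s-a)(s-b)(s-c)) = √(14.2·7.2·1.3·5.7) = 27.5245
R = abc/(4·Area) = (7.0·12.9·8.5)/(4·27.5245) = 767.55/110.098 = 6.972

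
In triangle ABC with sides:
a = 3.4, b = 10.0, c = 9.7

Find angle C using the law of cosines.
cos(C) = (a² + b² - c²)/(2ab)
cos(C) = (3.4² + 10.0² - 9.7²)/(2·3.4·10.0) = 17.47/68 = 0.256912
C = arccos(0.256912) = 75.11°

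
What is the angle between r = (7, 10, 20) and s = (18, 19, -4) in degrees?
r·s = 236, |r|² = 549, |s|² = 701
cos θ = 236/√384849 ≈ 0.3804
θ ≈ 67.64°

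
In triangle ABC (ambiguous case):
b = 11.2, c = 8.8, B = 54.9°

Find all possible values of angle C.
sin(C)/c = sin(B)/b  →  sin(C) = c·sin(B)/b = 8.8·sin(54.9°)/11.2 = 0.642832
C₁ = arcsin(0.642832) = 40°,  C₂ = 180° - C₁ = 140°
Check C₂: A = 180° - 54.9° - 140° = -14.9° ≤ 0, rejected
C = 40° (one solution)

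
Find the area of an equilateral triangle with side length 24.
Area = (sqrt(3)/4) * s²
Area = (sqrt(3)/4) * 24²
Area = (sqrt(3)/4) * 576
Area = 249.42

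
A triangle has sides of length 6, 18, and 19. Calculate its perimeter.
Perimeter = sum of all sides
Perimeter = 6 + 18 + 19
Perimeter = 43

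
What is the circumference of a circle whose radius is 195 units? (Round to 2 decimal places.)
Circumference = 2 * pi * r
Circumference = 2 * pi * 195
Circumference = 1225.22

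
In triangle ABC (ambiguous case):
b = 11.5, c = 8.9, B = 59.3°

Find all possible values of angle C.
sin(C)/c = sin(B)/b  →  sin(C) = c·sin(B)/b = 8.9·sin(59.3°)/11.5 = 0.665451
C₁ = arcsin(0.665451) = 41.72°,  C₂ = 180° - C₁ = 138.28°
Check C₂: A = 180° - 59.3° - 138.28° = -17.58° ≤ 0, rejected
C = 41.72° (one solution)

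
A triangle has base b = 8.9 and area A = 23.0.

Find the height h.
A = ½bh  →  h = 2A/b
h = 2·23.0/8.9 = 5.169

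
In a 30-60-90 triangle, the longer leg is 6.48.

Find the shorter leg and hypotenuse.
In a 30-60-90 triangle, sides are in ratio 1 : √3 : 2.
Long leg = short leg·√3  →  short leg = 6.48/√3 = 3.741
Hypotenuse = 2·(short leg) = 2·6.48/√3 = 7.482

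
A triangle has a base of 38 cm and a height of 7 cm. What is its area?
Area = (1/2) * base * height
Area = (1/2) * 38 * 7
Area = 133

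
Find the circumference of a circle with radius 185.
Circumference = 2 * pi * r
Circumference = 2 * pi * 185
Circumference = 1162.39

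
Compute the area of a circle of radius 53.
Area = pi * r²
Area = pi * 53²
Area = pi * 2809
Area = 8824.73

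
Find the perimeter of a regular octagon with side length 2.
Perimeter = number of sides * side length
Perimeter = 8 * 2
Perimeter = 16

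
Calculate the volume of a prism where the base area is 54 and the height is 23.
Volume = base area * height
Volume = 54 * 23
Volume = 1242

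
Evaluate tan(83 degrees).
tan(83 degrees) = 8.1443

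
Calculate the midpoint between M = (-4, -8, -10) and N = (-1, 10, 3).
Midpoint = ((-4-1)/2, (-8+10)/2, (-10+3)/2) = (-2.5, 1, -3.5)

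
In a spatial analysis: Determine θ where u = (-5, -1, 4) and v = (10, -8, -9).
u·v = -78, |u|² = 42, |v|² = 245
cos θ = -78/√10290 ≈ -0.7689
θ ≈ 140.3°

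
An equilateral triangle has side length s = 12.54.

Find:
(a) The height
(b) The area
(a) Height h = s·√3/2 = 12.54·√3/2 = 10.86
(b) Area = (√3/4)·s² = (√3/4)·12.54² = (√3/4)·157.252 = 68.09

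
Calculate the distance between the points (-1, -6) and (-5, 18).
Using the distance formula: d = sqrt((x₂-x₁)² + (y₂-y₁)²)
dx = (-5) - (-1) = -4
dy = 18 - (-6) = 24
d = sqrt((-4)² + 24²) = sqrt(16 + 576) = sqrt(592) = 24.33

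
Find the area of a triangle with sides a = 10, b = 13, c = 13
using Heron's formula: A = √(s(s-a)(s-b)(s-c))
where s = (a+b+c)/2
s = (10+13+13)/2 = 18
A = √(18·8·5·5) = √3600 = 60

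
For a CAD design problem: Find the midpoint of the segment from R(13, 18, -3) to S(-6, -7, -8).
Midpoint = ((13-6)/2, (18-7)/2, (-3-8)/2) = (3.5, 5.5, -5.5)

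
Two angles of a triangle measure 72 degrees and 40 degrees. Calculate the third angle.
Sum of angles in a triangle = 180 degrees
Third angle = 180 - 72 - 40
Third angle = 68 degrees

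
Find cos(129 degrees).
cos(129 degrees) = -0.6293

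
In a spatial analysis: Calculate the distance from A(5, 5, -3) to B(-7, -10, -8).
d = √[(-12)² + (-15)² + (-5)²] = √394 = 19.85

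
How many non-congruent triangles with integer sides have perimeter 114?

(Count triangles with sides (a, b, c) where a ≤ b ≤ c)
With a ≤ b ≤ c and a + b + c = 114, the triangle inequality a + b > c gives c < 114/2, so c ≤ 56.
Iterate a from 1 to ⌊p/3⌋ = 38; for each a, b ranges from a to ⌊(p−a)/2⌋ with c = p − a − b, keeping only c ≥ b.
Triples: (2, 56, 56), (3, 55, 56), (4, 54, 56), …
Count = 271 triangles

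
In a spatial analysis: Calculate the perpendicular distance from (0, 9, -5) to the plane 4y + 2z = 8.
d = |0(0) + 4(9) + 2(-5) - (8)| / √(0² + 4² + 2²) = 18/√20 = 4.025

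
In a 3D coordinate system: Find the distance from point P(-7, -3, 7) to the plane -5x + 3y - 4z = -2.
d = |(-5)(-7) + 3(-3) + (-4)(7) - (-2)| / √((-5)² + 3² + (-4)²) = 0/√50 = 0.0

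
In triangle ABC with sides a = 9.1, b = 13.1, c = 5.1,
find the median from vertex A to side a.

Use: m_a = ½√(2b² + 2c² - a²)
m_a = ½√(2·13.1² + 2·5.1² - 9.1²)
m_a = ½√(343.22 + 52.02 - 82.81) = ½√312.43 = 8.838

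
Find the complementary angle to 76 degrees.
Complementary angles sum to 90 degrees.
Other angle = 90 - 76
Other angle = 14 degrees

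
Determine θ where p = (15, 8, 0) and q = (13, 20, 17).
p·q = 355, |p|² = 289, |q|² = 858
cos θ = 355/√247962 ≈ 0.7129
θ ≈ 44.53°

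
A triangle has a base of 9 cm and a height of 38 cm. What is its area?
Area = (1/2) * base * height
Area = (1/2) * 9 * 38
Area = 171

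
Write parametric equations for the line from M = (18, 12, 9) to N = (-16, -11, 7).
Direction vector d = N - M = (-34, -23, -2)
x = 18 - 34t, y = 12 - 23t, z = 9 - 2t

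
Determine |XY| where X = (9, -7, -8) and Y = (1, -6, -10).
d = √[(-8)² + (1)² + (-2)²] = √69 = 8.307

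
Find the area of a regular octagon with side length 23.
For a regular 8-gon with side length s = 23:
Apothem a = s / (2*tan(pi/8)) = 23 / (2*tan(pi/8)) ≈ 27.7635
Perimeter P = 8 * 23 = 184
Area = (1/2) * P * a = (1/2) * 184 * 27.7635 = 2554.24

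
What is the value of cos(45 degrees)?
cos(45 degrees) = sqrt(2)/2
Decimal approximation: 0.7071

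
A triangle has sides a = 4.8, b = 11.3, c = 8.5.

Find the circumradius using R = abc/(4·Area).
s = (a+b+c)/2 = 12.3
Area = √(s(s-a)(s-b)(s-c)) = √(12.3·7.5·1·3.8) = 18.723
R = abc/(4·Area) = (4.8·11.3·8.5)/(4·18.723) = 461.04/74.892 = 6.156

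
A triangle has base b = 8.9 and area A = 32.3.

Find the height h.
A = ½bh  →  h = 2A/b
h = 2·32.3/8.9 = 7.258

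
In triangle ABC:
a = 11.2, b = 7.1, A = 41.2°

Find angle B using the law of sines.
sin(B)/b = sin(A)/a
sin(B) = b·sin(A)/a = 7.1·sin(41.2°)/11.2 = 0.417562
B = arcsin(0.417562) = 24.68°  (b ≤ a, so B ≤ A and the acute solution is unique)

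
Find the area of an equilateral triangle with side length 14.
Area = (sqrt(3)/4) * s²
Area = (sqrt(3)/4) * 14²
Area = (sqrt(3)/4) * 196
Area = 84.87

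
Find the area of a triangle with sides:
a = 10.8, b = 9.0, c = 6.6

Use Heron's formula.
s = (a+b+c)/2 = (10.8+9.0+6.6)/2 = 13.2
A = √(s(s-a)(s-b)(s-c)) = √(13.2·2.4·4.2·6.6)
A = √878.17 = 29.63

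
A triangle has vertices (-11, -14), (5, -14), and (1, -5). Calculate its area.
Using the coordinate formula: Area = (1/2)|x₁(y₂-y₃) + x₂(y₃-y₁) + x₃(y₁-y₂)|
Area = (1/2)|(-11)((-14)-(-5)) + 5((-5)-(-14)) + 1((-14)-(-14))|
Area = (1/2)|(-11)*(-9) + 5*9 + 1*0|
Area = (1/2)|99 + 45 + 0|
Area = (1/2)*144 = 72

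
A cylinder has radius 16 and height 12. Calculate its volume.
Volume = pi * r² * h
Volume = pi * 16² * 12
Volume = pi * 256 * 12
Volume = pi * 3072
Volume = 9650.97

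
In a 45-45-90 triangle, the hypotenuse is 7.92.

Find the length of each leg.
In a 45-45-90 triangle, hypotenuse = leg·√2  →  leg = hypotenuse/√2
leg = 7.92/√2 = 5.6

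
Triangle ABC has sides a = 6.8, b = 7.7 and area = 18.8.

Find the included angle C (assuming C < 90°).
Area = ½ab·sin(C)  →  sin(C) = 2·Area/(ab)
sin(C) = 2·18.8/(6.8·7.7) = 0.718105
C = arcsin(0.718105) = 45.9°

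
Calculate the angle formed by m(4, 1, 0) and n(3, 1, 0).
m·n = 13, |m|² = 17, |n|² = 10
cos θ = 13/√170 ≈ 0.9971
θ ≈ 4.399°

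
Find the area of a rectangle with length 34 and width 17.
Area = length * width
Area = 34 * 17
Area = 578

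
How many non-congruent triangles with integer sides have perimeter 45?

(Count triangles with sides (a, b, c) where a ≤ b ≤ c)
With a ≤ b ≤ c and a + b + c = 45, the triangle inequality a + b > c gives c < 45/2, so c ≤ 22.
Iterate a from 1 to ⌊p/3⌋ = 15; for each a, b ranges from a to ⌊(p−a)/2⌋ with c = p − a − b, keeping only c ≥ b.
Triples: (1, 22, 22), (2, 21, 22), (3, 20, 22), …
Count = 48 triangles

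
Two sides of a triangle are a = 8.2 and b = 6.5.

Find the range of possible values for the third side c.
By the triangle inequality: |a - b| < c < a + b
|8.2 - 6.5| < c < 8.2 + 6.5
1.7 < c < 14.7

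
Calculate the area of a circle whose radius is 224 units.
Area = pi * r²
Area = pi * 224²
Area = pi * 50176
Area = 157632.55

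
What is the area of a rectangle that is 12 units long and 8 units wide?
Area = length * width
Area = 12 * 8
Area = 96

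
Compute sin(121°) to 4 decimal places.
sin(121 degrees) = 0.8572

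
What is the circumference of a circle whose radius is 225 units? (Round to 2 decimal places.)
Circumference = 2 * pi * r
Circumference = 2 * pi * 225
Circumference = 1413.72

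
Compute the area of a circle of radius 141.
Area = pi * r²
Area = pi * 141²
Area = pi * 19881
Area = 62458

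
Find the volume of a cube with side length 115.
Volume = s³
Volume = 115³
Volume = 1520875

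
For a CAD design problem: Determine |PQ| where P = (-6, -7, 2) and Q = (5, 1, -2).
d = √[(11)² + (8)² + (-4)²] = √201 = 14.18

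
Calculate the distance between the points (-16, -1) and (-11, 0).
Using the distance formula: d = sqrt((x₂-x₁)² + (y₂-y₁)²)
dx = (-11) - (-16) = 5
dy = 0 - (-1) = 1
d = sqrt(5² + 1²) = sqrt(25 + 1) = sqrt(26) = 5.10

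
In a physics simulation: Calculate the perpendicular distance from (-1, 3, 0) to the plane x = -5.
d = |1(-1) + 0(3) + 0(0) - (-5)| / √(1² + 0² + 0²) = 4/√1 = 4.0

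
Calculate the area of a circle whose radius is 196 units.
Area = pi * r²
Area = pi * 196²
Area = pi * 38416
Area = 120687.42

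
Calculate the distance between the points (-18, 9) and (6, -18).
Using the distance formula: d = sqrt((x₂-x₁)² + (y₂-y₁)²)
dx = 6 - (-18) = 24
dy = (-18) - 9 = -27
d = sqrt(24² + (-27)²) = sqrt(576 + 729) = sqrt(1305) = 36.12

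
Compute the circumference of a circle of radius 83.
Circumference = 2 * pi * r
Circumference = 2 * pi * 83
Circumference = 521.50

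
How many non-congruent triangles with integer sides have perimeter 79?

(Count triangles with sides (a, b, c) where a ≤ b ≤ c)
With a ≤ b ≤ c and a + b + c = 79, the triangle inequality a + b > c gives c < 79/2, so c ≤ 39.
Iterate a from 1 to ⌊p/3⌋ = 26; for each a, b ranges from a to ⌊(p−a)/2⌋ with c = p − a − b, keeping only c ≥ b.
Triples: (1, 39, 39), (2, 38, 39), (3, 37, 39), …
Count = 140 triangles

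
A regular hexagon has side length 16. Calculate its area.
For a regular 6-gon with side length s = 16:
Apothem a = s / (2*tan(pi/6)) = 16 / (2*tan(pi/6)) ≈ 13.8564
Perimeter P = 6 * 16 = 96
Area = (1/2) * P * a = (1/2) * 96 * 13.8564 = 665.11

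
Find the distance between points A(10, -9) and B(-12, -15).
Using the distance formula: d = sqrt((x₂-x₁)² + (y₂-y₁)²)
dx = (-12) - 10 = -22
dy = (-15) - (-9) = -6
d = sqrt((-22)² + (-6)²) = sqrt(484 + 36) = sqrt(520) = 22.80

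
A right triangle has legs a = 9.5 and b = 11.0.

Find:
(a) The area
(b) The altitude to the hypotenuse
(a) Area = ½ab = ½·9.5·11.0 = 52.25
(b) Hypotenuse c = √(9.5² + 11.0²) = √211.25 = 14.5344
    Area = ½·c·h_c  →  h_c = 2·Area/c = 2·52.25/14.5344 = 7.19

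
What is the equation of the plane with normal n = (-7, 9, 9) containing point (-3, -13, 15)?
d = n·P = (-7)(-3) + (9)(-13) + (9)(15) = 39
Plane: -7x + 9y + 9z = 39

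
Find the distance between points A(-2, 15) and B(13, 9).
Using the distance formula: d = sqrt((x₂-x₁)² + (y₂-y₁)²)
dx = 13 - (-2) = 15
dy = 9 - 15 = -6
d = sqrt(15² + (-6)²) = sqrt(225 + 36) = sqrt(261) = 16.16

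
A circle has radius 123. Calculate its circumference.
Circumference = 2 * pi * r
Circumference = 2 * pi * 123
Circumference = 772.83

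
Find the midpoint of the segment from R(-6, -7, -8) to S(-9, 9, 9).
Midpoint = ((-6-9)/2, (-7+9)/2, (-8+9)/2) = (-7.5, 1, 0.5)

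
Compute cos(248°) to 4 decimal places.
cos(248 degrees) = -0.3746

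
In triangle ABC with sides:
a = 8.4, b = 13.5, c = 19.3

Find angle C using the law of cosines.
cos(C) = (a² + b² - c²)/(2ab)
cos(C) = (8.4² + 13.5² - 19.3²)/(2·8.4·13.5) = -119.68/226.8 = -0.527690
C = arccos(-0.527690) = 121.8°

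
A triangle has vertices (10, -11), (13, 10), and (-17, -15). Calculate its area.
Using the coordinate formula: Area = (1/2)|x₁(y₂-y₃) + x₂(y₃-y₁) + x₃(y₁-y₂)|
Area = (1/2)|10(10-(-15)) + 13((-15)-(-11)) + (-17)((-11)-10)|
Area = (1/2)|10*25 + 13*(-4) + (-17)*(-21)|
Area = (1/2)|250 + (-52) + 357|
Area = (1/2)*555 = 277.50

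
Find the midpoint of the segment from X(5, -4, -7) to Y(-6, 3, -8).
Midpoint = ((5-6)/2, (-4+3)/2, (-7-8)/2) = (-0.5, -0.5, -7.5)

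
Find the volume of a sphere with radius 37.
Volume = (4/3) * pi * r³
Volume = (4/3) * pi * 37³
Volume = (4/3) * pi * 50653
Volume = 212174.79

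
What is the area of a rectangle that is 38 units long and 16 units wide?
Area = length * width
Area = 38 * 16
Area = 608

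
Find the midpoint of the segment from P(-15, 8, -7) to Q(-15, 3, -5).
Midpoint = ((-15-15)/2, (8+3)/2, (-7-5)/2) = (-15, 5.5, -6)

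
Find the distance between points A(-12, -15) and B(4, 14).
Using the distance formula: d = sqrt((x₂-x₁)² + (y₂-y₁)²)
dx = 4 - (-12) = 16
dy = 14 - (-15) = 29
d = sqrt(16² + 29²) = sqrt(256 + 841) = sqrt(1097) = 33.12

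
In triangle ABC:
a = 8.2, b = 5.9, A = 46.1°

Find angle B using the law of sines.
sin(B)/b = sin(A)/a
sin(B) = b·sin(A)/a = 5.9·sin(46.1°)/8.2 = 0.518445
B = arcsin(0.518445) = 31.23°  (b ≤ a, so B ≤ A and the acute solution is unique)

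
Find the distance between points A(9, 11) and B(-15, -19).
Using the distance formula: d = sqrt((x₂-x₁)² + (y₂-y₁)²)
dx = (-15) - 9 = -24
dy = (-19) - 11 = -30
d = sqrt((-24)² + (-30)²) = sqrt(576 + 900) = sqrt(1476) = 38.42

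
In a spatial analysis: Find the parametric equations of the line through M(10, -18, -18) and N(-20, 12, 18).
Direction vector d = N - M = (-30, 30, 36)
x = 10 - 30t, y = -18 + 30t, z = -18 + 36t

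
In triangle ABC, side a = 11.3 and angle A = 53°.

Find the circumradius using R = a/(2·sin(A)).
R = a/(2·sin(A)) = 11.3/(2·sin(53°))
R = 11.3/(2·0.798636) = 11.3/1.597271 = 7.075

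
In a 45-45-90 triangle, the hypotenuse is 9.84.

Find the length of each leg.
In a 45-45-90 triangle, hypotenuse = leg·√2  →  leg = hypotenuse/√2
leg = 9.84/√2 = 6.958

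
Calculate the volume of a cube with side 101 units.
Volume = s³
Volume = 101³
Volume = 1030301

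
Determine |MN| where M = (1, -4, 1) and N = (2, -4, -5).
d = √[(1)² + (0)² + (-6)²] = √37 = 6.083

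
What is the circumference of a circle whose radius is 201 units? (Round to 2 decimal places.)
Circumference = 2 * pi * r
Circumference = 2 * pi * 201
Circumference = 1262.92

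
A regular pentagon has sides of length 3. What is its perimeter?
Perimeter = number of sides * side length
Perimeter = 5 * 3
Perimeter = 15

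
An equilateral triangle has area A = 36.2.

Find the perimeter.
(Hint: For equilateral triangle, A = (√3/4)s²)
A = (√3/4)s²  →  s² = 4A/√3 = 4·36.2/√3 = 83.6003
s = 9.14332
Perimeter = 3s = 27.43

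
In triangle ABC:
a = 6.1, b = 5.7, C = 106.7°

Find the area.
Using A = ½ab·sin(C):
A = ½·6.1·5.7·sin(106.7°) = ½·34.77·0.957822 = 16.65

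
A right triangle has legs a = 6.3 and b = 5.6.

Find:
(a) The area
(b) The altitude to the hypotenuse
(a) Area = ½ab = ½·6.3·5.6 = 17.64
(b) Hypotenuse c = √(6.3² + 5.6²) = √71.05 = 8.42912
    Area = ½·c·h_c  →  h_c = 2·Area/c = 2·17.64/8.42912 = 4.185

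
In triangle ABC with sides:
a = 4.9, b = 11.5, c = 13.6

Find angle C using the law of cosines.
cos(C) = (a² + b² - c²)/(2ab)
cos(C) = (4.9² + 11.5² - 13.6²)/(2·4.9·11.5) = -28.7/112.7 = -0.254658
C = arccos(-0.254658) = 104.8°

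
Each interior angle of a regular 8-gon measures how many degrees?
Interior angle of a regular n-gon = (n-2)*180/n
Interior angle = (8-2)*180/8
Interior angle = 6*180/8
Interior angle = 1080/8
Interior angle = 135 degrees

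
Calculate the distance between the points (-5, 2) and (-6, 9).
Using the distance formula: d = sqrt((x₂-x₁)² + (y₂-y₁)²)
dx = (-6) - (-5) = -1
dy = 9 - 2 = 7
d = sqrt((-1)² + 7²) = sqrt(1 + 49) = sqrt(50) = 7.07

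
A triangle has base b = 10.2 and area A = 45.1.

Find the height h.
A = ½bh  →  h = 2A/b
h = 2·45.1/10.2 = 8.843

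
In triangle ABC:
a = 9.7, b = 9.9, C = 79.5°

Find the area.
Using A = ½ab·sin(C):
A = ½·9.7·9.9·sin(79.5°) = ½·96.03·0.983255 = 47.21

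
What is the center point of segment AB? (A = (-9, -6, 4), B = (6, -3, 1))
Midpoint = ((-9+6)/2, (-6-3)/2, (4+1)/2) = (-1.5, -4.5, 2.5)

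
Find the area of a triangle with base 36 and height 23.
Area = (1/2) * base * height
Area = (1/2) * 36 * 23
Area = 414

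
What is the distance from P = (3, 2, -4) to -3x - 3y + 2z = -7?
d = |(-3)(3) + (-3)(2) + 2(-4) - (-7)| / √((-3)² + (-3)² + 2²) = 16/√22 = 3.411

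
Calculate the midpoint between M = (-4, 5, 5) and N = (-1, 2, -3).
Midpoint = ((-4-1)/2, (5+2)/2, (5-3)/2) = (-2.5, 3.5, 1)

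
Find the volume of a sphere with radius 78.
Volume = (4/3) * pi * r³
Volume = (4/3) * pi * 78³
Volume = (4/3) * pi * 474552
Volume = 1987798.77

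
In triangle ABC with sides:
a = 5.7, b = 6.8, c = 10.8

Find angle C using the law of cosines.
cos(C) = (a² + b² - c²)/(2ab)
cos(C) = (5.7² + 6.8² - 10.8²)/(2·5.7·6.8) = -37.91/77.52 = -0.489035
C = arccos(-0.489035) = 119.3°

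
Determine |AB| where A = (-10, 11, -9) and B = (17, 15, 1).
d = √[(27)² + (4)² + (10)²] = √845 = 29.07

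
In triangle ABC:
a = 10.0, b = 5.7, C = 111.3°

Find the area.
Using A = ½ab·sin(C):
A = ½·10.0·5.7·sin(111.3°) = ½·57·0.931691 = 26.55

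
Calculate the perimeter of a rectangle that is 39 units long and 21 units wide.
Perimeter = 2 * (length + width)
Perimeter = 2 * (39 + 21)
Perimeter = 2 * 60
Perimeter = 120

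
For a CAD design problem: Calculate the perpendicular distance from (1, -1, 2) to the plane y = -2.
d = |0(1) + 1(-1) + 0(2) - (-2)| / √(0² + 1² + 0²) = 1/√1 = 1.0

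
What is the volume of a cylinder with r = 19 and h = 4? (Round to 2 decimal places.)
Volume = pi * r² * h
Volume = pi * 19² * 4
Volume = pi * 361 * 4
Volume = pi * 1444
Volume = 4536.46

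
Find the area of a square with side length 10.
Area = s²
Area = 10²
Area = 100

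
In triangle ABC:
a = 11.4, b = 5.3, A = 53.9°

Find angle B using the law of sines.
sin(B)/b = sin(A)/a
sin(B) = b·sin(A)/a = 5.3·sin(53.9°)/11.4 = 0.375644
B = arcsin(0.375644) = 22.06°  (b ≤ a, so B ≤ A and the acute solution is unique)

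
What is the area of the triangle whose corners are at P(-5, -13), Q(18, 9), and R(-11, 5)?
Using the coordinate formula: Area = (1/2)|x₁(y₂-y₃) + x₂(y₃-y₁) + x₃(y₁-y₂)|
Area = (1/2)|(-5)(9-5) + 18(5-(-13)) + (-11)((-13)-9)|
Area = (1/2)|(-5)*4 + 18*18 + (-11)*(-22)|
Area = (1/2)|(-20) + 324 + 242|
Area = (1/2)*546 = 273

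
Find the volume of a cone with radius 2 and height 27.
Volume = (1/3) * pi * r² * h
Volume = (1/3) * pi * 2² * 27
Volume = (1/3) * pi * 4 * 27
Volume = (1/3) * pi * 108
Volume = 113.10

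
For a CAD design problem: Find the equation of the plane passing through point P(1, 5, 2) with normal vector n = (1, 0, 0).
d = n·P = (1)(1) + (0)(5) + (0)(2) = 1
Plane: x = 1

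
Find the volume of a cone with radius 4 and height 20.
Volume = (1/3) * pi * r² * h
Volume = (1/3) * pi * 4² * 20
Volume = (1/3) * pi * 16 * 20
Volume = (1/3) * pi * 320
Volume = 335.10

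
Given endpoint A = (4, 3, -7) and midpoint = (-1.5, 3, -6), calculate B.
B = (2×(-1.5) - 4, 2×3 - 3, 2×(-6) - (-7)) = (-7, 3, -5)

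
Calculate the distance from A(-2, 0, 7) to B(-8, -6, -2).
d = √[(-6)² + (-6)² + (-9)²] = √153 = 12.37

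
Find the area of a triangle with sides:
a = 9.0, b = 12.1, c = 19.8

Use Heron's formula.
s = (a+b+c)/2 = (9.0+12.1+19.8)/2 = 20.45
A = √(s(s-a)(s-b)(s-c)) = √(20.45·11.45·8.35·0.65)
A = √1270.86 = 35.65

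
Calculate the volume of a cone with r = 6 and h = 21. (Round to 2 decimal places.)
Volume = (1/3) * pi * r² * h
Volume = (1/3) * pi * 6² * 21
Volume = (1/3) * pi * 36 * 21
Volume = (1/3) * pi * 756
Volume = 791.68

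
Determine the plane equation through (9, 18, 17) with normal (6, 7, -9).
d = n·P = (6)(9) + (7)(18) + (-9)(17) = 27
Plane: 6x + 7y - 9z = 27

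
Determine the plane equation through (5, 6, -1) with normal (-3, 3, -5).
d = n·P = (-3)(5) + (3)(6) + (-5)(-1) = 8
Plane: -3x + 3y - 5z = 8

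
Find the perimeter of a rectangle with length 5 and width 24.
Perimeter = 2 * (length + width)
Perimeter = 2 * (5 + 24)
Perimeter = 2 * 29
Perimeter = 58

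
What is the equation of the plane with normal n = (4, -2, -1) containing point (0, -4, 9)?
d = n·P = (4)(0) + (-2)(-4) + (-1)(9) = -1
Plane: 4x - 2y - z = -1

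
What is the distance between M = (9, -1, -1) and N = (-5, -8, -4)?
d = √[(-14)² + (-7)² + (-3)²] = √254 = 15.94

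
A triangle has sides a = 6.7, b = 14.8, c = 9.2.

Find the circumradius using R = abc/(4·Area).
s = (a+b+c)/2 = 15.35
Area = √(s(s-a)(s-b)(s-c)) = √(15.35·8.65·0.55·6.15) = 21.1924
R = abc/(4·Area) = (6.7·14.8·9.2)/(4·21.1924) = 912.272/84.7696 = 10.76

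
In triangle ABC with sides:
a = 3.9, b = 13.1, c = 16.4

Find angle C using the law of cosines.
cos(C) = (a² + b² - c²)/(2ab)
cos(C) = (3.9² + 13.1² - 16.4²)/(2·3.9·13.1) = -82.14/102.18 = -0.803876
C = arccos(-0.803876) = 143.5°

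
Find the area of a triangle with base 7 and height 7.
Area = (1/2) * base * height
Area = (1/2) * 7 * 7
Area = 24.50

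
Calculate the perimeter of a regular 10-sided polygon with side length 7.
Perimeter = number of sides * side length
Perimeter = 10 * 7
Perimeter = 70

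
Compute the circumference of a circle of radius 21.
Circumference = 2 * pi * r
Circumference = 2 * pi * 21
Circumference = 131.95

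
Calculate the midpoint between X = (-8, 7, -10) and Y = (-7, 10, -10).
Midpoint = ((-8-7)/2, (7+10)/2, (-10-10)/2) = (-7.5, 8.5, -10)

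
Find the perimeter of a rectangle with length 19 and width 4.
Perimeter = 2 * (length + width)
Perimeter = 2 * (19 + 4)
Perimeter = 2 * 23
Perimeter = 46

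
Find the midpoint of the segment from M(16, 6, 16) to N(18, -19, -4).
Midpoint = ((16+18)/2, (6-19)/2, (16-4)/2) = (17, -6.5, 6)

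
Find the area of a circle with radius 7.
Area = pi * r²
Area = pi * 7²
Area = pi * 49
Area = 153.94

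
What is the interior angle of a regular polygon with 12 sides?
Interior angle of a regular n-gon = (n-2)*180/n
Interior angle = (12-2)*180/12
Interior angle = 10*180/12
Interior angle = 1800/12
Interior angle = 150 degrees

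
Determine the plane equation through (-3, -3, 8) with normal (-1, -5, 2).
d = n·P = (-1)(-3) + (-5)(-3) + (2)(8) = 34
Plane: -x - 5y + 2z = 34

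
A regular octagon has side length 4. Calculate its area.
For a regular 8-gon with side length s = 4:
Apothem a = s / (2*tan(pi/8)) = 4 / (2*tan(pi/8)) ≈ 4.8284
Perimeter P = 8 * 4 = 32
Area = (1/2) * P * a = (1/2) * 32 * 4.8284 = 77.25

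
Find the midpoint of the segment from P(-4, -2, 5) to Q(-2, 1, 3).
Midpoint = ((-4-2)/2, (-2+1)/2, (5+3)/2) = (-3, -0.5, 4)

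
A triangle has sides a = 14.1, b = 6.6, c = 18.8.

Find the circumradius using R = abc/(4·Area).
s = (a+b+c)/2 = 19.75
Area = √(s(s-a)(s-b)(s-c)) = √(19.75·5.65·13.15·0.95) = 37.3364
R = abc/(4·Area) = (14.1·6.6·18.8)/(4·37.3364) = 1749.528/149.3456 = 11.71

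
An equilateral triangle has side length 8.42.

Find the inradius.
For an equilateral triangle, r = s/(2√3) where s is the side.
r = 8.42/(2√3) = 8.42/3.464102 = 2.431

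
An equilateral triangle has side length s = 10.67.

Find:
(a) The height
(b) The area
(a) Height h = s·√3/2 = 10.67·√3/2 = 9.24
(b) Area = (√3/4)·s² = (√3/4)·10.67² = (√3/4)·113.849 = 49.3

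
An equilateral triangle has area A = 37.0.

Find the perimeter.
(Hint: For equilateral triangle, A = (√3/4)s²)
A = (√3/4)s²  →  s² = 4A/√3 = 4·37.0/√3 = 85.4478
s = 9.2438
Perimeter = 3s = 27.73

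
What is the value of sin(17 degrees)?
sin(17 degrees) = 0.2924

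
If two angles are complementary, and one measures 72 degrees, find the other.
Complementary angles sum to 90 degrees.
Other angle = 90 - 72
Other angle = 18 degrees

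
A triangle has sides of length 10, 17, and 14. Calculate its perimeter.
Perimeter = sum of all sides
Perimeter = 10 + 17 + 14
Perimeter = 41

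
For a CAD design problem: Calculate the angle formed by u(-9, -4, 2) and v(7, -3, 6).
u·v = -39, |u|² = 101, |v|² = 94
cos θ = -39/√9494 ≈ -0.4003
θ ≈ 113.6°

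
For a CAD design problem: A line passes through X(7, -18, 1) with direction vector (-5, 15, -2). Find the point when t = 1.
P(1) = (7 + (-5)(1), -18 + 15(1), 1 + (-2)(1)) = (2, -3, -1)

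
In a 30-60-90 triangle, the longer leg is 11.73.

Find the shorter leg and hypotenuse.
In a 30-60-90 triangle, sides are in ratio 1 : √3 : 2.
Long leg = short leg·√3  →  short leg = 11.73/√3 = 6.772
Hypotenuse = 2·(short leg) = 2·11.73/√3 = 13.54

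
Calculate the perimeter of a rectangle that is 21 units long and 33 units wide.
Perimeter = 2 * (length + width)
Perimeter = 2 * (21 + 33)
Perimeter = 2 * 54
Perimeter = 108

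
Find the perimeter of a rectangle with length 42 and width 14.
Perimeter = 2 * (length + width)
Perimeter = 2 * (42 + 14)
Perimeter = 2 * 56
Perimeter = 112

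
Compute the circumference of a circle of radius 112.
Circumference = 2 * pi * r
Circumference = 2 * pi * 112
Circumference = 703.72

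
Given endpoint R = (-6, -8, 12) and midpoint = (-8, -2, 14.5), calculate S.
S = (2×(-8) - (-6), 2×(-2) - (-8), 2×14.5 - 12) = (-10, 4, 17)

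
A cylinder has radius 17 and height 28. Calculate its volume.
Volume = pi * r² * h
Volume = pi * 17² * 28
Volume = pi * 289 * 28
Volume = pi * 8092
Volume = 25421.77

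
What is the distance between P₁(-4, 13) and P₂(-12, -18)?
Using the distance formula: d = sqrt((x₂-x₁)² + (y₂-y₁)²)
dx = (-12) - (-4) = -8
dy = (-18) - 13 = -31
d = sqrt((-8)² + (-31)²) = sqrt(64 + 961) = sqrt(1025) = 32.02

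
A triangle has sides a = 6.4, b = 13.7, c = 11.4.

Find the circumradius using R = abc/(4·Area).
s = (a+b+c)/2 = 15.75
Area = √(s(s-a)(s-b)(s-c)) = √(15.75·9.35·2.05·4.35) = 36.2383
R = abc/(4·Area) = (6.4·13.7·11.4)/(4·36.2383) = 999.552/144.9532 = 6.896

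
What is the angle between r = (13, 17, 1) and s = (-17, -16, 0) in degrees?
r·s = -493, |r|² = 459, |s|² = 545
cos θ = -493/√250155 ≈ -0.9857
θ ≈ 170.3°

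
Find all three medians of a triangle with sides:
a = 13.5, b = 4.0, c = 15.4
Using m_x = ½√(2y² + 2z² - x²):
m_a = ½√(2·4.0² + 2·15.4² - 13.5²) = ½√324.07 = 9.001
m_b = ½√(2·13.5² + 2·15.4² - 4.0²) = ½√822.82 = 14.34
m_c = ½√(2·13.5² + 2·4.0² - 15.4²) = ½√159.34 = 6.311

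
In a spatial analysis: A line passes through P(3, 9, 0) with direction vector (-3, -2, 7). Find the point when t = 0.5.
P(0.5) = (3 + (-3)(0.5), 9 + (-2)(0.5), 0 + 7(0.5)) = (1.5, 8, 3.5)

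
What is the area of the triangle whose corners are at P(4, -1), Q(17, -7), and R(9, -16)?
Using the coordinate formula: Area = (1/2)|x₁(y₂-y₃) + x₂(y₃-y₁) + x₃(y₁-y₂)|
Area = (1/2)|4((-7)-(-16)) + 17((-16)-(-1)) + 9((-1)-(-7))|
Area = (1/2)|4*9 + 17*(-15) + 9*6|
Area = (1/2)|36 + (-255) + 54|
Area = (1/2)*165 = 82.50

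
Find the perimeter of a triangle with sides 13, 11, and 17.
Perimeter = sum of all sides
Perimeter = 13 + 11 + 17
Perimeter = 41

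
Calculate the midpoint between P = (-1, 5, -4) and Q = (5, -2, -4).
Midpoint = ((-1+5)/2, (5-2)/2, (-4-4)/2) = (2, 1.5, -4)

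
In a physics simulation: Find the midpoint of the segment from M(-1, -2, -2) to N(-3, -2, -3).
Midpoint = ((-1-3)/2, (-2-2)/2, (-2-3)/2) = (-2, -2, -2.5)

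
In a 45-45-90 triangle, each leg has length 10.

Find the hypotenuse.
Hypotenuse = 10√2 = 14.14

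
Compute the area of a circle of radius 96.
Area = pi * r²
Area = pi * 96²
Area = pi * 9216
Area = 28952.92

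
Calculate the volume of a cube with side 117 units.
Volume = s³
Volume = 117³
Volume = 1601613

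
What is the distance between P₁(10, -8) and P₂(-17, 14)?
Using the distance formula: d = sqrt((x₂-x₁)² + (y₂-y₁)²)
dx = (-17) - 10 = -27
dy = 14 - (-8) = 22
d = sqrt((-27)² + 22²) = sqrt(729 + 484) = sqrt(1213) = 34.83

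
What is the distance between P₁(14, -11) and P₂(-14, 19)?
Using the distance formula: d = sqrt((x₂-x₁)² + (y₂-y₁)²)
dx = (-14) - 14 = -28
dy = 19 - (-11) = 30
d = sqrt((-28)² + 30²) = sqrt(784 + 900) = sqrt(1684) = 41.04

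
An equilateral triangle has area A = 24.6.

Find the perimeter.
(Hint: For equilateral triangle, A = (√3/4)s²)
A = (√3/4)s²  →  s² = 4A/√3 = 4·24.6/√3 = 56.8113
s = 7.53732
Perimeter = 3s = 22.61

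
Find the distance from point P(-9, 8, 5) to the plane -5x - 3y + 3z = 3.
d = |(-5)(-9) + (-3)(8) + 3(5) - (3)| / √((-5)² + (-3)² + 3²) = 33/√43 = 5.032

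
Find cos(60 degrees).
cos(60 degrees) = 1/2
Decimal approximation: 0.5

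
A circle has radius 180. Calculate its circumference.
Circumference = 2 * pi * r
Circumference = 2 * pi * 180
Circumference = 1130.97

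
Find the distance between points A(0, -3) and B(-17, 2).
Using the distance formula: d = sqrt((x₂-x₁)² + (y₂-y₁)²)
dx = (-17) - 0 = -17
dy = 2 - (-3) = 5
d = sqrt((-17)² + 5²) = sqrt(289 + 25) = sqrt(314) = 17.72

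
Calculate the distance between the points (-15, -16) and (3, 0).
Using the distance formula: d = sqrt((x₂-x₁)² + (y₂-y₁)²)
dx = 3 - (-15) = 18
dy = 0 - (-16) = 16
d = sqrt(18² + 16²) = sqrt(324 + 256) = sqrt(580) = 24.08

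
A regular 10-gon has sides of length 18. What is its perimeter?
Perimeter = number of sides * side length
Perimeter = 10 * 18
Perimeter = 180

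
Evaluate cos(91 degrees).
cos(91 degrees) = -0.0175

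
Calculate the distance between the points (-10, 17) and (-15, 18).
Using the distance formula: d = sqrt((x₂-x₁)² + (y₂-y₁)²)
dx = (-15) - (-10) = -5
dy = 18 - 17 = 1
d = sqrt((-5)² + 1²) = sqrt(25 + 1) = sqrt(26) = 5.10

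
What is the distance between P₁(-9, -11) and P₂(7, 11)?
Using the distance formula: d = sqrt((x₂-x₁)² + (y₂-y₁)²)
dx = 7 - (-9) = 16
dy = 11 - (-11) = 22
d = sqrt(16² + 22²) = sqrt(256 + 484) = sqrt(740) = 27.20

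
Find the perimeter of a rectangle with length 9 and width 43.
Perimeter = 2 * (length + width)
Perimeter = 2 * (9 + 43)
Perimeter = 2 * 52
Perimeter = 104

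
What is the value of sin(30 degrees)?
sin(30 degrees) = 1/2
Decimal approximation: 0.5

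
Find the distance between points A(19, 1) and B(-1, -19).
Using the distance formula: d = sqrt((x₂-x₁)² + (y₂-y₁)²)
dx = (-1) - 19 = -20
dy = (-19) - 1 = -20
d = sqrt((-20)² + (-20)²) = sqrt(400 + 400) = sqrt(800) = 28.28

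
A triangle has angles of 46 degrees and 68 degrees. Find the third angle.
Sum of angles in a triangle = 180 degrees
Third angle = 180 - 46 - 68
Third angle = 66 degrees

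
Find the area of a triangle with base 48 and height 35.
Area = (1/2) * base * height
Area = (1/2) * 48 * 35
Area = 840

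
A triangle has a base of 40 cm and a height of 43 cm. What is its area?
Area = (1/2) * base * height
Area = (1/2) * 40 * 43
Area = 860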